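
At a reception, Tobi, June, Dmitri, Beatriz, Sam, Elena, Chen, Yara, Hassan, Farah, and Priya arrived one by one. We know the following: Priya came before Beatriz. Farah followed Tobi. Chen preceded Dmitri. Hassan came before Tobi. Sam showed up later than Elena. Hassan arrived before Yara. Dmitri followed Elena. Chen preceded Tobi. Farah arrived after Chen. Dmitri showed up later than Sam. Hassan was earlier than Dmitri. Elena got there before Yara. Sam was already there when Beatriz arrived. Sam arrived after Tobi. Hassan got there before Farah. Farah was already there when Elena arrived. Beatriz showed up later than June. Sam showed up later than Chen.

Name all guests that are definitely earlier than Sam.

Chen, Elena, Farah, Hassan, Tobi

Directly stated before Sam: Chen, Elena, and Tobi.
Farah reaches Sam via Farah → Elena → Sam.
Hassan reaches Sam via Hassan → Tobi → Sam.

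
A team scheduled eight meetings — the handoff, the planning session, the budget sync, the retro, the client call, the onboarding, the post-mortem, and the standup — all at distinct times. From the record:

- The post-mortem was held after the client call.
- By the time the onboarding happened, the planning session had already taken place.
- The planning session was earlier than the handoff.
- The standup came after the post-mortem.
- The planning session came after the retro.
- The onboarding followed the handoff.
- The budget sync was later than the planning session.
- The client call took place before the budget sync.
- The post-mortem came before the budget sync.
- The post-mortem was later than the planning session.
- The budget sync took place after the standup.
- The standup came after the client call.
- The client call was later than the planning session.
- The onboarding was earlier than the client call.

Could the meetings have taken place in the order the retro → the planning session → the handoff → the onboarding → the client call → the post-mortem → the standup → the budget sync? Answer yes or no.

yes

Check each stated constraint against the proposed order — e.g. the planning session is ahead of the post-mortem; the planning session is ahead of the budget sync. Every pair is in the required order; nothing is violated.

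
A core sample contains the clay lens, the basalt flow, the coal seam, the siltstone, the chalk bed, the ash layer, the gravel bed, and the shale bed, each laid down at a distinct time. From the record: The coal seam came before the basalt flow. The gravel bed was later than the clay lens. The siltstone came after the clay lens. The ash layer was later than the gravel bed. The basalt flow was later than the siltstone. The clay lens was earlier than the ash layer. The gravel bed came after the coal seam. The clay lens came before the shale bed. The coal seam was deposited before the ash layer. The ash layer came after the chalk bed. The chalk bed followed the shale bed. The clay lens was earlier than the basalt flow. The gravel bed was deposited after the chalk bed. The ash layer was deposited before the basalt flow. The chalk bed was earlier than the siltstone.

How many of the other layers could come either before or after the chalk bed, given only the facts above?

Forced before the chalk bed: the clay lens and the shale bed; forced after the chalk bed: the ash layer, the basalt flow, the gravel bed, and the siltstone.
That leaves the coal seam with no forced order relative to the chalk bed — 1.

1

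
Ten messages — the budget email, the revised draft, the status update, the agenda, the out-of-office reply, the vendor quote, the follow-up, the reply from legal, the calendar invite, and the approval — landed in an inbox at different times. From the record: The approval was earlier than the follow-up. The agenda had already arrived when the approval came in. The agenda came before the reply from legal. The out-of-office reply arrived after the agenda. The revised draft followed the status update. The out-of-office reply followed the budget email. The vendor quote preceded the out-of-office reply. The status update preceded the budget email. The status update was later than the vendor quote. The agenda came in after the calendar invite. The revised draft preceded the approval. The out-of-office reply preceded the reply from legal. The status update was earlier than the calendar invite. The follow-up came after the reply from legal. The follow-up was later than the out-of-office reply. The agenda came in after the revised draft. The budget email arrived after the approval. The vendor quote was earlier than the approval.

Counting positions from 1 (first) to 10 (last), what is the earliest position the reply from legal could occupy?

9

The agenda, the approval, the budget email, the calendar invite, the out-of-office reply, the revised draft, the status update, and the vendor quote must all come before the reply from legal — 8 forced predecessors.
Nothing else is forced ahead of the reply from legal, so its earliest slot is position 8 + 1 = 9.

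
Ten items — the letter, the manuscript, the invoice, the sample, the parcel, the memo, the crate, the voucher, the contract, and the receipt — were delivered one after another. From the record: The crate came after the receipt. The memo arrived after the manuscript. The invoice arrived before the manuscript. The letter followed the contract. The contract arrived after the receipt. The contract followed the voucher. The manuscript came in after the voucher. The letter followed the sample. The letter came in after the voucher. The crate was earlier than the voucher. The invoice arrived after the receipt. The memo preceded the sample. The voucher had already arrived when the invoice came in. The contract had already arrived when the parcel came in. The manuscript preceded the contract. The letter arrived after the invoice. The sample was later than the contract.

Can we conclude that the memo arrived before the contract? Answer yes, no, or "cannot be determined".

cannot be determined

No chain of stated constraints runs from the memo to the contract, and none runs from the contract to the memo either.
So the relative order of the memo and the contract is not fixed by the given facts.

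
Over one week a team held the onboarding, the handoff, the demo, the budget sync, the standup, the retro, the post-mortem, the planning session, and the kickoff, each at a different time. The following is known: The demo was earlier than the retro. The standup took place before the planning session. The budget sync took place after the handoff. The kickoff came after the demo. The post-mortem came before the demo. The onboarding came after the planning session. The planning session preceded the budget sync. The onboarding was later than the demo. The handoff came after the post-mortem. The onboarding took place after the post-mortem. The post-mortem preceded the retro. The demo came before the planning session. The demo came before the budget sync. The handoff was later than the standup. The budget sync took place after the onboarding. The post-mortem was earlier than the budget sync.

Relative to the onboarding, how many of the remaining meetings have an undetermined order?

Forced before the onboarding: the demo, the planning session, the post-mortem, and the standup; forced after the onboarding: the budget sync.
That leaves the handoff, the kickoff, and the retro with no forced order relative to the onboarding — 3.

3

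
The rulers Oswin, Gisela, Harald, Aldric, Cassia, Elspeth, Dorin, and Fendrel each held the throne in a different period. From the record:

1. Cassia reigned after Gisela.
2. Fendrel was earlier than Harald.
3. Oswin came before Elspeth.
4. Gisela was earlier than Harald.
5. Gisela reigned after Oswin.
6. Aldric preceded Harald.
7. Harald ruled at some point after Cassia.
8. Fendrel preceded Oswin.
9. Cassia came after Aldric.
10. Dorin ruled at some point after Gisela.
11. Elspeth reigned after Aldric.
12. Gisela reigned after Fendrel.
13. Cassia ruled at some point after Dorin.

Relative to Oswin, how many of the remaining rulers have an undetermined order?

1

Forced before Oswin: Fendrel; forced after Oswin: Cassia, Dorin, Elspeth, Gisela, and Harald.
That leaves Aldric with no forced order relative to Oswin — 1.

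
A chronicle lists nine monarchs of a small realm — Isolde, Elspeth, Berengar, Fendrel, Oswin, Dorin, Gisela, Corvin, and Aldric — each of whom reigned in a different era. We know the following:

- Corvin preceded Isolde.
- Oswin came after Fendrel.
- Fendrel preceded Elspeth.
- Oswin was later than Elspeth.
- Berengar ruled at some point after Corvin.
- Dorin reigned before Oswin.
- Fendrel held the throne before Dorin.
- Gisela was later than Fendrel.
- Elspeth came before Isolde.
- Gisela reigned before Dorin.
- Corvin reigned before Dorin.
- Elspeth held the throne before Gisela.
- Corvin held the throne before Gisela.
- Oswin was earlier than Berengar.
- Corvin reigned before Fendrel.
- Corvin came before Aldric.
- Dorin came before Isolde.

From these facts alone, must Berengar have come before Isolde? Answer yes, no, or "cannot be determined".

cannot be determined

No chain of stated constraints runs from Berengar to Isolde, and none runs from Isolde to Berengar either.
So the relative order of Berengar and Isolde is not fixed by the given facts.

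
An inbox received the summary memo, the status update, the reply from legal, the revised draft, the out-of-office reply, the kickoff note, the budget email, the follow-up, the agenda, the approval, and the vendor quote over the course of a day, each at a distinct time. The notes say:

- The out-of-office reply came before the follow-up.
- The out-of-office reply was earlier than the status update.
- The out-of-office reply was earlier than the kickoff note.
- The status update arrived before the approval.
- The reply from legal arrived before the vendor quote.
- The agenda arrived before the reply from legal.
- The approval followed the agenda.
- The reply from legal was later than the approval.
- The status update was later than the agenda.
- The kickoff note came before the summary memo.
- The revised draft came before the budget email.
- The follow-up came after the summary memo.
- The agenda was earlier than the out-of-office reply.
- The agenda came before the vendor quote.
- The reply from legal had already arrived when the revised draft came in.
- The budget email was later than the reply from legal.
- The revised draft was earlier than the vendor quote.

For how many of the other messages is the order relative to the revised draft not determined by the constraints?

3

Forced before the revised draft: the agenda, the approval, the out-of-office reply, the reply from legal, and the status update; forced after the revised draft: the budget email and the vendor quote.
That leaves the follow-up, the kickoff note, and the summary memo with no forced order relative to the revised draft — 3.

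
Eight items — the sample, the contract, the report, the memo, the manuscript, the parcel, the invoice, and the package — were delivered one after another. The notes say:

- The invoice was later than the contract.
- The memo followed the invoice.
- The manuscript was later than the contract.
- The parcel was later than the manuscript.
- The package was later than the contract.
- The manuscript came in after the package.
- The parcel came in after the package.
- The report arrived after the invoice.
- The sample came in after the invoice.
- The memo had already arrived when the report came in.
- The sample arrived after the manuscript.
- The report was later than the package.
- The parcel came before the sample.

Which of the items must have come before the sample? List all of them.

Directly stated before the sample: the invoice, the manuscript, and the parcel.
The contract reaches the sample via the contract → the invoice → the sample.
The package reaches the sample via the package → the manuscript → the sample.
No chain forces the memo (or any of the others) ahead of the sample.

the contract, the invoice, the manuscript, the package, the parcel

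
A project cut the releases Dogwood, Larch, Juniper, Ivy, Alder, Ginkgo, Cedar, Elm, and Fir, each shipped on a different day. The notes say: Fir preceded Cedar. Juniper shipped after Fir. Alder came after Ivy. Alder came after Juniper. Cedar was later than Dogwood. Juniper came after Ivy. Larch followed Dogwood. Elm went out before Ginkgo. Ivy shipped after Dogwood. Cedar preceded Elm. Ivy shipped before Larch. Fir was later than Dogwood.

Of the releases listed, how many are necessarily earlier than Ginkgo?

Directly stated before Ginkgo: Elm.
Cedar reaches Ginkgo via Cedar → Elm → Ginkgo.
Dogwood reaches Ginkgo via Dogwood → Cedar → Elm → Ginkgo.
Fir reaches Ginkgo via Fir → Cedar → Elm → Ginkgo.
That's Cedar, Dogwood, Elm, and Fir — 4 in all.

4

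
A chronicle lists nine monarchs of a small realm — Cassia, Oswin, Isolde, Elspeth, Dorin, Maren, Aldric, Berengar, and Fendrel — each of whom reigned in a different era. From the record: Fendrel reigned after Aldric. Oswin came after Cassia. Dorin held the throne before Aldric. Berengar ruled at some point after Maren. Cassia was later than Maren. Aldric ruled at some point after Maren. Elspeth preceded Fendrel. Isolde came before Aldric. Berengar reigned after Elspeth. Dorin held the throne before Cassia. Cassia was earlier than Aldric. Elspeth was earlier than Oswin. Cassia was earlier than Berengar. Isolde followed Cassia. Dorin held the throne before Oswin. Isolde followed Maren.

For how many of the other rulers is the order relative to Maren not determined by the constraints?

Forced after Maren: Aldric, Berengar, Cassia, Fendrel, Isolde, and Oswin.
That leaves Dorin and Elspeth with no forced order relative to Maren — 2.

2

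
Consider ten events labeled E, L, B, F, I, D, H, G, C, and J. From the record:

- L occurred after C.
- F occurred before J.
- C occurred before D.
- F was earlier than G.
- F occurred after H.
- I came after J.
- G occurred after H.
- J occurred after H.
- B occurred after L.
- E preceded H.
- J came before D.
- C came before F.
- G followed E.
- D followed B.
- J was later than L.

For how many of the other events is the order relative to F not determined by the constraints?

Forced before F: C, E, and H; forced after F: D, G, I, and J.
That leaves B and L with no forced order relative to F — 2.

2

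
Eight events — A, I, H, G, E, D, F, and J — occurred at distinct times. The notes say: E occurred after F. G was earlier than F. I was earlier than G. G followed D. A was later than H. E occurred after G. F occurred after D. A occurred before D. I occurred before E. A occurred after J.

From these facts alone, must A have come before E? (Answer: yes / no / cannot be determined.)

Chain the constraints: A → D → F → E. Each link is directly stated, so A comes before E.

yes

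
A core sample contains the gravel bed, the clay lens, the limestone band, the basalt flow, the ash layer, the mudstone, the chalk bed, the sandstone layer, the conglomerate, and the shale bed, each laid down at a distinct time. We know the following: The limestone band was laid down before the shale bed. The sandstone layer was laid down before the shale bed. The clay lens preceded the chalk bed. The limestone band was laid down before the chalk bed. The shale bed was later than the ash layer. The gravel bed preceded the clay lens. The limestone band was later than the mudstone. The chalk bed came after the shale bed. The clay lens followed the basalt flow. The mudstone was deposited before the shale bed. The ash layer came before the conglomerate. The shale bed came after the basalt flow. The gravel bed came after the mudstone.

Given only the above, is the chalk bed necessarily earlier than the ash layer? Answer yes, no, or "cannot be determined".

Tracing the constraints gives the ash layer → the shale bed → the chalk bed, so the ash layer must come before the chalk bed.
That means the chalk bed cannot be before the ash layer.

no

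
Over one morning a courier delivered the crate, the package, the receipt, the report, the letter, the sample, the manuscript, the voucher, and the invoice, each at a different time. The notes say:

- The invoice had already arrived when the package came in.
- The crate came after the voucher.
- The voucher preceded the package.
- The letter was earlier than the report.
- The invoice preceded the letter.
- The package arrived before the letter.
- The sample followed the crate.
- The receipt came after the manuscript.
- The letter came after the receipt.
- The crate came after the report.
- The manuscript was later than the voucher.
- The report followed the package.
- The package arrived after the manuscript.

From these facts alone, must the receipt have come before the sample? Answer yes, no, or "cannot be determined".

yes

Chain the constraints: the receipt → the letter → the report → the crate → the sample. Each link is directly stated, so the receipt comes before the sample.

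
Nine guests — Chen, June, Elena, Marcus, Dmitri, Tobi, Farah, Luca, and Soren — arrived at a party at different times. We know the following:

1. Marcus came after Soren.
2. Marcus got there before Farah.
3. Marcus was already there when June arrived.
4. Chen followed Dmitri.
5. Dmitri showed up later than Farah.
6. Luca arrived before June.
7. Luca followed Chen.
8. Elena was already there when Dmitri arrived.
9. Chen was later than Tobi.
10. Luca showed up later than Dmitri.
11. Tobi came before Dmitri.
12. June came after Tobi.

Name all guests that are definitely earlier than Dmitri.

Elena, Farah, Marcus, Soren, Tobi

Directly stated before Dmitri: Elena, Farah, and Tobi.
Marcus reaches Dmitri via Marcus → Farah → Dmitri.
Soren reaches Dmitri via Soren → Marcus → Farah → Dmitri.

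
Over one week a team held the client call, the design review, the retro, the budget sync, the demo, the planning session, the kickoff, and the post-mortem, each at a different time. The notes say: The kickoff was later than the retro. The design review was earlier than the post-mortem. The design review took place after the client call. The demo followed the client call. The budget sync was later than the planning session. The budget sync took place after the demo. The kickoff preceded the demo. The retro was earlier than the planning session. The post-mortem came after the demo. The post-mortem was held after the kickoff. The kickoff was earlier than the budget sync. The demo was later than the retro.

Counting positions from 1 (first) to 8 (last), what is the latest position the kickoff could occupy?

The kickoff must come before the budget sync, the demo, and the post-mortem — 3 meetings forced after it.
Everything else can be placed before the kickoff in some valid order, so the kickoff can sit as late as position 8 − 3 = 5.

5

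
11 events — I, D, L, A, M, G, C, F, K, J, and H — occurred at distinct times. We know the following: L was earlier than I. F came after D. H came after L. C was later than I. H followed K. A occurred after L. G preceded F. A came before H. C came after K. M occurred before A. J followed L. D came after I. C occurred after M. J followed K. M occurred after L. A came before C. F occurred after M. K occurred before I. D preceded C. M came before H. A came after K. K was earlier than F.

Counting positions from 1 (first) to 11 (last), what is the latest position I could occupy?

I must come before C, D, and F — 3 events forced after it.
Everything else can be placed before I in some valid order, so I can sit as late as position 11 − 3 = 8.

8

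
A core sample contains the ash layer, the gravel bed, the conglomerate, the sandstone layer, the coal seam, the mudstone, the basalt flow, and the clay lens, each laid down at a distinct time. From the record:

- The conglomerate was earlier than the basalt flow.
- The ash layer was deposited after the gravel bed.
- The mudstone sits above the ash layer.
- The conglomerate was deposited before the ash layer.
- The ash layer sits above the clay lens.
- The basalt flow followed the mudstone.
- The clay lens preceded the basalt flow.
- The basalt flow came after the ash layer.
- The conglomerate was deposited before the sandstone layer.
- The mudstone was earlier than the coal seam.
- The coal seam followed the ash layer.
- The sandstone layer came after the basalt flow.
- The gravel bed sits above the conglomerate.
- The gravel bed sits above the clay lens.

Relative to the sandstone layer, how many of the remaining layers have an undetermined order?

1

Forced before the sandstone layer: the ash layer, the basalt flow, the clay lens, the conglomerate, the gravel bed, and the mudstone.
That leaves the coal seam with no forced order relative to the sandstone layer — 1.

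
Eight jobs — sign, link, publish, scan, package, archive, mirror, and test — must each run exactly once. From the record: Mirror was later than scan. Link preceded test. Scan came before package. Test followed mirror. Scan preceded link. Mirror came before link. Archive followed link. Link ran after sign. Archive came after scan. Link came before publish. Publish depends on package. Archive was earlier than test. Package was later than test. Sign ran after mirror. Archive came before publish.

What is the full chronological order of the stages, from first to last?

scan, mirror, sign, link, archive, test, package, publish

The constraints fix every adjacent pair, so only one ordering works:
scan → mirror → sign → link → archive → test → package → publish.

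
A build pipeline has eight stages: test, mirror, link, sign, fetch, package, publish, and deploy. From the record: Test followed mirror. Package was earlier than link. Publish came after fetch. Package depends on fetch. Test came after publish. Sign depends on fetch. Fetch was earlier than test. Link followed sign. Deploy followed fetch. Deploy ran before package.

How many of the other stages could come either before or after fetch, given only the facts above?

Forced after fetch: deploy, link, package, publish, sign, and test.
That leaves mirror with no forced order relative to fetch — 1.

1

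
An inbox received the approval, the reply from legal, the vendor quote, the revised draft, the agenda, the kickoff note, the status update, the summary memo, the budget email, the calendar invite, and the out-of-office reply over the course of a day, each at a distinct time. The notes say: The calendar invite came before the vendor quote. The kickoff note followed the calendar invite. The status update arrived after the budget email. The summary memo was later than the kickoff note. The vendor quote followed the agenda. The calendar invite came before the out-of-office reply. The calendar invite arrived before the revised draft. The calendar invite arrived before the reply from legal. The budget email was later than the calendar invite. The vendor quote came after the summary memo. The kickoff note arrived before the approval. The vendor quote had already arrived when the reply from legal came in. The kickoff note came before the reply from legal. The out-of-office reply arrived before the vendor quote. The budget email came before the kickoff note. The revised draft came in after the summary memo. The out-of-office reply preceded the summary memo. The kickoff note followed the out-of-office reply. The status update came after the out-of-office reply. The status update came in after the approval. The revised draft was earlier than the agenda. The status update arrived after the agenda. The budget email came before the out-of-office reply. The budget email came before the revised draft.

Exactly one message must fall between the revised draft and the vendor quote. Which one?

the agenda

Tracing the constraints gives the revised draft → the agenda → the vendor quote, so the agenda sits after the revised draft and before the vendor quote.
No other message is forced both after the revised draft and before the vendor quote.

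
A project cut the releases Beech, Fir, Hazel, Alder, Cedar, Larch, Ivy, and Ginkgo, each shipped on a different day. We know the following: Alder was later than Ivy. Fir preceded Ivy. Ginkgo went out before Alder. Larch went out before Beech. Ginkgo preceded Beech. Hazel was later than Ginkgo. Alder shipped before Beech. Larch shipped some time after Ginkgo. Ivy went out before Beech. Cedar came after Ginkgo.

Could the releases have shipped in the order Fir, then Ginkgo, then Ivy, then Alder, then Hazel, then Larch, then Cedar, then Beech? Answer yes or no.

yes

Check each stated constraint against the proposed order — e.g. Ginkgo is ahead of Cedar; Ginkgo is ahead of Beech. Every pair is in the required order; nothing is violated.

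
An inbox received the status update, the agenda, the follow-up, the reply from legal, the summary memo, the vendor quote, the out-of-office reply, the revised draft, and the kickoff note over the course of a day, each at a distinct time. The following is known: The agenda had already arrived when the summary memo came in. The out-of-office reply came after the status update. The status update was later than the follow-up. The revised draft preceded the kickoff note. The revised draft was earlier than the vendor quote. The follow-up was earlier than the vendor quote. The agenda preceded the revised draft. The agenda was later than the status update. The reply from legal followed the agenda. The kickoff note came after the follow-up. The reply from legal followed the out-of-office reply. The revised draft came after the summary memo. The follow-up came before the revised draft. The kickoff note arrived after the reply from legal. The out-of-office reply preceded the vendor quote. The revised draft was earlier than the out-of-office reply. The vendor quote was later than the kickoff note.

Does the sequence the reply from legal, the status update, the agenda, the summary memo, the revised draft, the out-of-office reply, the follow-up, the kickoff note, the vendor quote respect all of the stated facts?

no

The constraints require the agenda before the reply from legal, but in the proposed sequence the reply from legal appears ahead of the agenda. That one violation is enough.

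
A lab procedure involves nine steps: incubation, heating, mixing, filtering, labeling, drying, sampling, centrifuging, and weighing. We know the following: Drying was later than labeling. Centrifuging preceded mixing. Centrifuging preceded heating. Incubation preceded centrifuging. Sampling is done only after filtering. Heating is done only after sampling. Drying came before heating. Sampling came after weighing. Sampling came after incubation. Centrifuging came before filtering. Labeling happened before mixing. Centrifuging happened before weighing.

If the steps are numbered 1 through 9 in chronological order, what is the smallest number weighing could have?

3

Centrifuging and incubation must both come before weighing — 2 forced predecessors.
Nothing else is forced ahead of weighing, so its earliest slot is position 2 + 1 = 3.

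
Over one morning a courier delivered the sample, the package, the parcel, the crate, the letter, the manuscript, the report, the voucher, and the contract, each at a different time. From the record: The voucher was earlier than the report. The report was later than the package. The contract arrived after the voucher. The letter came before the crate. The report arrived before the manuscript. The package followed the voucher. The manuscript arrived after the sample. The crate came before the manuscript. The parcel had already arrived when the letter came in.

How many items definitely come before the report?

Directly stated before the report: the package and the voucher.
No chain forces the parcel (or any of the others) ahead of the report.
That's the package and the voucher — 2 in all.

2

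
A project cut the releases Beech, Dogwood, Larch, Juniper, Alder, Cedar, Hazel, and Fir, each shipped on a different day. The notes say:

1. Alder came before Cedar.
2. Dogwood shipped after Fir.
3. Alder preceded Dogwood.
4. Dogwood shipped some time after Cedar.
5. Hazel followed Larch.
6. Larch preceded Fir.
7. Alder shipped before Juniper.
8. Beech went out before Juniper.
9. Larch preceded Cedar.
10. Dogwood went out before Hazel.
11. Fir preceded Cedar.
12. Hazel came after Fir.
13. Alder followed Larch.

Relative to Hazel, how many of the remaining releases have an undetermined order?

Forced before Hazel: Alder, Cedar, Dogwood, Fir, and Larch.
That leaves Beech and Juniper with no forced order relative to Hazel — 2.

2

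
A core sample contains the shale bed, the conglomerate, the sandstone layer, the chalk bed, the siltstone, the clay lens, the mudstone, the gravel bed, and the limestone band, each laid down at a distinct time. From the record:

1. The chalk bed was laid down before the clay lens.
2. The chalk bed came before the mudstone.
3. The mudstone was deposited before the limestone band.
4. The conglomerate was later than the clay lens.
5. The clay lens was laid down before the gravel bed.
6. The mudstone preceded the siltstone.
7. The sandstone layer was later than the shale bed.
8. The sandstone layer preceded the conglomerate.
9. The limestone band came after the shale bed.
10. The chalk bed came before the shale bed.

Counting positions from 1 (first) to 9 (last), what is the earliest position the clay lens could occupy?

2

The chalk bed must come before the clay lens — 1 forced predecessor.
Nothing else is forced ahead of the clay lens, so its earliest slot is position 1 + 1 = 2.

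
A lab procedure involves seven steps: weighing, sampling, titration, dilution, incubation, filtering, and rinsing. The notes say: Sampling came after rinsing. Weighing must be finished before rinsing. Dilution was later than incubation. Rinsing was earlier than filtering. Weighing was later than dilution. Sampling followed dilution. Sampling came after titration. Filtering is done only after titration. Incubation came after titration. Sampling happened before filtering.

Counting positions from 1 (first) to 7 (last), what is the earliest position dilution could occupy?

3

Incubation and titration must both come before dilution — 2 forced predecessors.
Nothing else is forced ahead of dilution, so its earliest slot is position 2 + 1 = 3.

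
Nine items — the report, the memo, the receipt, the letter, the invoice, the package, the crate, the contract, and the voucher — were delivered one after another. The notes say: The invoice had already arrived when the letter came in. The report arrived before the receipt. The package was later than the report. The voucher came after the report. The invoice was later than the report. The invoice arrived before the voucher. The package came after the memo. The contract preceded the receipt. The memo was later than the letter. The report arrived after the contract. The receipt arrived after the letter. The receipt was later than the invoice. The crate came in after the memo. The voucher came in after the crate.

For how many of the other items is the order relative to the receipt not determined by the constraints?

4

Forced before the receipt: the contract, the invoice, the letter, and the report.
That leaves the crate, the memo, the package, and the voucher with no forced order relative to the receipt — 4.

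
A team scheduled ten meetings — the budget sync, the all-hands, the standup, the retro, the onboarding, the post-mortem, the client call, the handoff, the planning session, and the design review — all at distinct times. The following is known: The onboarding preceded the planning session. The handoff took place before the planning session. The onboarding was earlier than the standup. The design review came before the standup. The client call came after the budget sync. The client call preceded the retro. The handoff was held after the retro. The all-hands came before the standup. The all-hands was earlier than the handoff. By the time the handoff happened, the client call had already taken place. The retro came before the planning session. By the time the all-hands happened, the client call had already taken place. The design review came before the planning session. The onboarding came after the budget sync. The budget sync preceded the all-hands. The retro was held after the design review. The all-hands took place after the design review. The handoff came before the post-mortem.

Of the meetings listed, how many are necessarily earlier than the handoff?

5

Directly stated before the handoff: the all-hands, the client call, and the retro.
The budget sync reaches the handoff via the budget sync → the client call → the handoff.
The design review reaches the handoff via the design review → the all-hands → the handoff.
No chain forces the standup (or any of the others) ahead of the handoff.
That's the all-hands, the budget sync, the client call, the design review, and the retro — 5 in all.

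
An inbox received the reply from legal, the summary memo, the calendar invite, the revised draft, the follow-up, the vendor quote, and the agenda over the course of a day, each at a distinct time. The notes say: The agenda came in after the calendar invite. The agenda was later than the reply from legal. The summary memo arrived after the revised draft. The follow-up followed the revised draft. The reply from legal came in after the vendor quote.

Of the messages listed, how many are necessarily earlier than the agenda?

3

Directly stated before the agenda: the calendar invite and the reply from legal.
The vendor quote reaches the agenda via the vendor quote → the reply from legal → the agenda.
No chain forces the summary memo (or any of the others) ahead of the agenda.
That's the calendar invite, the reply from legal, and the vendor quote — 3 in all.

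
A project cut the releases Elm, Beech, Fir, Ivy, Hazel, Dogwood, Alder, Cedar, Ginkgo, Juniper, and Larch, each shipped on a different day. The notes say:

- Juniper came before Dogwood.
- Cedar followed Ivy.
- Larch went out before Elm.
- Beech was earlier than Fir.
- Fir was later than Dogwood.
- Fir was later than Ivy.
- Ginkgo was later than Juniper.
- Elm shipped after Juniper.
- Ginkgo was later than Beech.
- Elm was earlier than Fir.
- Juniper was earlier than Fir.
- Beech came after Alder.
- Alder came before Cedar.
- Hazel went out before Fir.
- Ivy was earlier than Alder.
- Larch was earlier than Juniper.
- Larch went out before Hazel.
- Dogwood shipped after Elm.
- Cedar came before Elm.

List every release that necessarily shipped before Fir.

Alder, Beech, Cedar, Dogwood, Elm, Hazel, Ivy, Juniper, Larch

Directly stated before Fir: Beech, Dogwood, Elm, Hazel, Ivy, and Juniper.
Alder reaches Fir via Alder → Beech → Fir.
Cedar reaches Fir via Cedar → Elm → Fir.
Larch reaches Fir via Larch → Hazel → Fir.
No chain forces Ginkgo ahead of Fir.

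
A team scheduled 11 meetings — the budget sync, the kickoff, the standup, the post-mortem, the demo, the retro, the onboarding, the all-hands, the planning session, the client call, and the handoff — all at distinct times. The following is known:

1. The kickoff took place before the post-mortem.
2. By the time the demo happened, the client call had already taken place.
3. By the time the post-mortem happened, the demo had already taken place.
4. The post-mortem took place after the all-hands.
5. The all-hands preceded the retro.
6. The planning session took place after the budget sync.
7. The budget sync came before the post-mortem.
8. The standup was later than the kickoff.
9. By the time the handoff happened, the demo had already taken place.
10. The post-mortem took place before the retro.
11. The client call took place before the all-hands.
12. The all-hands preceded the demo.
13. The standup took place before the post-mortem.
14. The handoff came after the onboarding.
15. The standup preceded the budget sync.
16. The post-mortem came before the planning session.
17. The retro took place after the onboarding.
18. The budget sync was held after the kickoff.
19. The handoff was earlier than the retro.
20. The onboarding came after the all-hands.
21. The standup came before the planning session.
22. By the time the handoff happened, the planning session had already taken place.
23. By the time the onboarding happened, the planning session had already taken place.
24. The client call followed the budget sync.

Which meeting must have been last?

the retro

Every other meeting has a chain of constraints placing it before the retro, so the retro is last.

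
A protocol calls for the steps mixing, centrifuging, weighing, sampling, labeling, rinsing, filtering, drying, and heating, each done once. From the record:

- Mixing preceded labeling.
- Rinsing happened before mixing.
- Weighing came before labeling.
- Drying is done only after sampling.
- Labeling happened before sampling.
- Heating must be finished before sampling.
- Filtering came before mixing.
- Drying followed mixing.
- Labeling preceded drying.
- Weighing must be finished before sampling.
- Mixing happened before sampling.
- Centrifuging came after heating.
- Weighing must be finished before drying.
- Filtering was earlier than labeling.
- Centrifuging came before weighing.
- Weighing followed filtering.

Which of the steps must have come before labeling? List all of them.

Directly stated before labeling: filtering, mixing, and weighing.
Centrifuging reaches labeling via centrifuging → weighing → labeling.
Heating reaches labeling via heating → centrifuging → weighing → labeling.
Rinsing reaches labeling via rinsing → mixing → labeling.
No chain forces drying (or any of the others) ahead of labeling.

centrifuging, filtering, heating, mixing, rinsing, weighing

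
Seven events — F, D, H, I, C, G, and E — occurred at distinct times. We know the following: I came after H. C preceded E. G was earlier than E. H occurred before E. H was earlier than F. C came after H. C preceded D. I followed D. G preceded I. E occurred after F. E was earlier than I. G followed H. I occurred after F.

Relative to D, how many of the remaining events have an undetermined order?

3

Forced before D: C and H; forced after D: I.
That leaves E, F, and G with no forced order relative to D — 3.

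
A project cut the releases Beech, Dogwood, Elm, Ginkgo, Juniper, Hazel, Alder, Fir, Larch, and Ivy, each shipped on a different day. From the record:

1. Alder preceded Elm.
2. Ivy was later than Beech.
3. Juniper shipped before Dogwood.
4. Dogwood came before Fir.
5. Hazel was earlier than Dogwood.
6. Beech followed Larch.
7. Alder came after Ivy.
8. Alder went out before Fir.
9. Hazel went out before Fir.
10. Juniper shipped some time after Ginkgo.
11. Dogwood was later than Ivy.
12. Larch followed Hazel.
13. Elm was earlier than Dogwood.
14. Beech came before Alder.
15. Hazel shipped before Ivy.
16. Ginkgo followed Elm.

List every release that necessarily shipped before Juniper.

Directly stated before Juniper: Ginkgo.
Alder reaches Juniper via Alder → Elm → Ginkgo → Juniper.
Beech reaches Juniper via Beech → Alder → Elm → Ginkgo → Juniper.
Elm reaches Juniper via Elm → Ginkgo → Juniper.
Likewise Hazel, Ivy, and Larch each reach Juniper by chaining the stated constraints.
No chain forces Dogwood (or any of the others) ahead of Juniper.

Alder, Beech, Elm, Ginkgo, Hazel, Ivy, Larch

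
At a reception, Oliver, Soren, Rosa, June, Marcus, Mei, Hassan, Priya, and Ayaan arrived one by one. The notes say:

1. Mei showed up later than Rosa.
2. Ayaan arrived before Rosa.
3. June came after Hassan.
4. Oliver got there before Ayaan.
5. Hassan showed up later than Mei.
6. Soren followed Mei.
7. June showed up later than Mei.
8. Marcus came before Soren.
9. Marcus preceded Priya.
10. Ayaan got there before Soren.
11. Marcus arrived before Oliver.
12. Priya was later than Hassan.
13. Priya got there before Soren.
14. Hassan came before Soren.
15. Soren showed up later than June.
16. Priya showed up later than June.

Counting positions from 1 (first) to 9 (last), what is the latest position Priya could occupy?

8

Priya must come before Soren — 1 guest forced after them.
Everything else can be placed before Priya in some valid order, so Priya can sit as late as position 9 − 1 = 8.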